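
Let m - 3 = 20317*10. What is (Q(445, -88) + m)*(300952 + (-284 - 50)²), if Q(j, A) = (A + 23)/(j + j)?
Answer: 7459130740374/89 ≈ 8.3810e+10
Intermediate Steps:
Q(j, A) = (23 + A)/(2*j) (Q(j, A) = (23 + A)/((2*j)) = (23 + A)*(1/(2*j)) = (23 + A)/(2*j))
m = 203173 (m = 3 + 20317*10 = 3 + 203170 = 203173)
(Q(445, -88) + m)*(300952 + (-284 - 50)²) = ((½)*(23 - 88)/445 + 203173)*(300952 + (-284 - 50)²) = ((½)*(1/445)*(-65) + 203173)*(300952 + (-334)²) = (-13/178 + 203173)*(300952 + 111556) = (36164781/178)*412508 = 7459130740374/89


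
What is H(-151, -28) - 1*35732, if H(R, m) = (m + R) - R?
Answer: -35760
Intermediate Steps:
H(R, m) = m (H(R, m) = (R + m) - R = m)
H(-151, -28) - 1*35732 = -28 - 1*35732 = -28 - 35732 = -35760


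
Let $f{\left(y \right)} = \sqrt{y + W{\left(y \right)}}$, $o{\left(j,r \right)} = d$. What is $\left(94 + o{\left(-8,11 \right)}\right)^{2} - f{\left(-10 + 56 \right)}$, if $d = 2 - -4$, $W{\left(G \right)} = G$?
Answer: $10000 - 2 \sqrt{23} \approx 9990.4$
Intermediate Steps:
$d = 6$ ($d = 2 + 4 = 6$)
$o{\left(j,r \right)} = 6$
$f{\left(y \right)} = \sqrt{2} \sqrt{y}$ ($f{\left(y \right)} = \sqrt{y + y} = \sqrt{2 y} = \sqrt{2} \sqrt{y}$)
$\left(94 + o{\left(-8,11 \right)}\right)^{2} - f{\left(-10 + 56 \right)} = \left(94 + 6\right)^{2} - \sqrt{2} \sqrt{-10 + 56} = 100^{2} - \sqrt{2} \sqrt{46} = 10000 - 2 \sqrt{23}$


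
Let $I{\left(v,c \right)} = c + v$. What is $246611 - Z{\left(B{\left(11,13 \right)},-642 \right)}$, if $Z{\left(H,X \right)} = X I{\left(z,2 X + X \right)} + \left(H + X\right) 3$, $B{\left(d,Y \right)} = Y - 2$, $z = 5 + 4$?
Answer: $-982210$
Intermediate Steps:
$z = 9$
$B{\left(d,Y \right)} = -2 + Y$ ($B{\left(d,Y \right)} = Y - 2 = -2 + Y$)
$Z{\left(H,X \right)} = 3 H + 3 X + X \left(9 + 3 X\right)$ ($Z{\left(H,X \right)} = X \left(\left(2 X + X\right) + 9\right) + \left(H + X\right) 3 = X \left(3 X + 9\right) + \left(3 H + 3 X\right) = X \left(9 + 3 X\right) + \left(3 H + 3 X\right) = 3 H + 3 X + X \left(9 + 3 X\right)$)
$246611 - Z{\left(B{\left(11,13 \right)},-642 \right)} = 246611 - \left(3 \left(-2 + 13\right) + 3 \left(-642\right) + 3 \left(-642\right) \left(3 - 642\right)\right) = 246611 - \left(3 \cdot 11 - 1926 + 3 \left(-642\right) \left(-639\right)\right) = 246611 - \left(33 - 1926 + 1230714\right) = 246611 - 1228821 = -982210$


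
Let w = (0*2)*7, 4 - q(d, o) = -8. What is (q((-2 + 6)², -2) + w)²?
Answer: 144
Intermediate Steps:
q(d, o) = 12 (q(d, o) = 4 - 1*(-8) = 4 + 8 = 12)
w = 0 (w = 0*7 = 0)
(q((-2 + 6)², -2) + w)² = (12 + 0)² = 12² = 144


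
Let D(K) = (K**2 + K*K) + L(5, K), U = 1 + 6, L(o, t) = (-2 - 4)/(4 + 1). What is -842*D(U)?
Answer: -407528/5 ≈ -81506.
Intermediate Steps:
L(o, t) = -6/5
U = 7
D(K) = -6/5 + 2*K**2 (D(K) = (K**2 + K*K) - 6/5 = (K**2 + K**2) - 6/5 = 2*K**2 - 6/5 = -6/5 + 2*K**2)
-842*D(U) = -842*(-6/5 + 2*7**2) = -842*(-6/5 + 2*49) = -842*(-6/5 + 98) = -842*484/5 = -407528/5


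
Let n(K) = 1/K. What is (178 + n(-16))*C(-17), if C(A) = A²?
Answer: 822783/16 ≈ 51424.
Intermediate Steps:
(178 + n(-16))*C(-17) = (178 + 1/(-16))*(-17)² = (178 - 1/16)*289 = (2847/16)*289 = 822783/16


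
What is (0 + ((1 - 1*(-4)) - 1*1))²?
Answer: 16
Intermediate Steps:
(0 + ((1 - 1*(-4)) - 1*1))² = (0 + ((1 + 4) - 1))² = (0 + (5 - 1))² = (0 + 4)² = 4² = 16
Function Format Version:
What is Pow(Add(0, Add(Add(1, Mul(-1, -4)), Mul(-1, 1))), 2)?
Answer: 16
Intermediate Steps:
Pow(Add(0, Add(Add(1, Mul(-1, -4)), Mul(-1, 1))), 2) = Pow(Add(0, Add(Add(1, 4), -1)), 2) = Pow(Add(0, Add(5, -1)), 2) = Pow(Add(0, 4), 2) = Pow(4, 2) = 16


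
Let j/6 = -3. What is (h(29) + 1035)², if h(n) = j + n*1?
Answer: 1094116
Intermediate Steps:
j = -18 (j = 6*(-3) = -18)
h(n) = -18 + n (h(n) = -18 + n*1 = -18 + n)
(h(29) + 1035)² = ((-18 + 29) + 1035)² = (11 + 1035)² = 1046² = 1094116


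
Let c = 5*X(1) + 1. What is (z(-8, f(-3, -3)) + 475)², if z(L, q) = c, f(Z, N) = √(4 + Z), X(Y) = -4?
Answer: 207936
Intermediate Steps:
c = -19 (c = 5*(-4) + 1 = -20 + 1 = -19)
z(L, q) = -19
(z(-8, f(-3, -3)) + 475)² = (-19 + 475)² = 456² = 207936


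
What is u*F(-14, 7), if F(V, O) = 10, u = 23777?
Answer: 237770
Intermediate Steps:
u*F(-14, 7) = 23777*10 = 237770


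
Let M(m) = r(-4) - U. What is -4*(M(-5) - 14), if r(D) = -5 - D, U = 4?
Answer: 76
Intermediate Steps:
M(m) = -5 (M(m) = (-5 - 1*(-4)) - 1*4 = (-5 + 4) - 4 = -1 - 4 = -5)
-4*(M(-5) - 14) = -4*(-5 - 14) = -4*(-19) = 76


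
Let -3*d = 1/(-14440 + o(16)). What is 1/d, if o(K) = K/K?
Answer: 43317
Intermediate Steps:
o(K) = 1
d = 1/43317 (d = -1/(3*(-14440 + 1)) = -1/3/(-14439) = -1/3*(-1/14439) = 1/43317 ≈ 2.3086e-5)
1/d = 1/(1/43317) = 43317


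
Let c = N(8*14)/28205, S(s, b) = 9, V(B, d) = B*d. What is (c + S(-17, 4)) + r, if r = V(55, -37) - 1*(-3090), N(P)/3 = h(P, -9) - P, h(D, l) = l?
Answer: 30009757/28205 ≈ 1064.0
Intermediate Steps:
N(P) = -27 - 3*P (N(P) = 3*(-9 - P) = -27 - 3*P)
c = -363/28205 (c = (-27 - 24*14)/28205 = (-27 - 3*112)*(1/28205) = (-27 - 336)*(1/28205) = -363*1/28205 = -363/28205 ≈ -0.012870)
r = 1055 (r = 55*(-37) - 1*(-3090) = -2035 + 3090 = 1055)
(c + S(-17, 4)) + r = (-363/28205 + 9) + 1055 = 253482/28205 + 1055 = 30009757/28205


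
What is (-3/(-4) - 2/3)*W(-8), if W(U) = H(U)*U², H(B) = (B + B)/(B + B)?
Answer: 16/3 ≈ 5.3333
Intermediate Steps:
H(B) = 1 (H(B) = (2*B)/((2*B)) = (2*B)*(1/(2*B)) = 1)
W(U) = U² (W(U) = 1*U² = U²)
(-3/(-4) - 2/3)*W(-8) = (-3/(-4) - 2/3)*(-8)² = (-3*(-¼) - 2*⅓)*64 = (¾ - ⅔)*64 = (1/12)*64 = 16/3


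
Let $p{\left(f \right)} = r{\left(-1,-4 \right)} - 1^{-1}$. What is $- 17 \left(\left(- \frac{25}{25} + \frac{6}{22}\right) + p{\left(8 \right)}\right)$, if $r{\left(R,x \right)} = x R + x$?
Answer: $\frac{323}{11} \approx 29.364$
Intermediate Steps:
$r{\left(R,x \right)} = x + R x$ ($r{\left(R,x \right)} = R x + x = x + R x$)
$p{\left(f \right)} = -1$ ($p{\left(f \right)} = - 4 \left(1 - 1\right) - 1^{-1} = \left(-4\right) 0 - 1 = 0 - 1 = -1$)
$- 17 \left(\left(- \frac{25}{25} + \frac{6}{22}\right) + p{\left(8 \right)}\right) = - 17 \left(\left(- \frac{25}{25} + \frac{6}{22}\right) - 1\right) = - 17 \left(\left(\left(-25\right) \frac{1}{25} + 6 \cdot \frac{1}{22}\right) - 1\right) = - 17 \left(\left(-1 + \frac{3}{11}\right) - 1\right) = - 17 \left(- \frac{8}{11} - 1\right) = \left(-17\right) \left(- \frac{19}{11}\right) = \frac{323}{11}$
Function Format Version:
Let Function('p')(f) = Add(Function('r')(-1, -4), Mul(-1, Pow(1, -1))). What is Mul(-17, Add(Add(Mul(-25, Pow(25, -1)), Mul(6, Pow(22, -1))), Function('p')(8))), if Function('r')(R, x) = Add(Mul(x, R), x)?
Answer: Rational(323, 11) ≈ 29.364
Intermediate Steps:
Function('r')(R, x) = Add(x, Mul(R, x)) (Function('r')(R, x) = Add(Mul(R, x), x) = Add(x, Mul(R, x)))
Function('p')(f) = -1 (Function('p')(f) = Add(Mul(-4, Add(1, -1)), Mul(-1, Pow(1, -1))) = Add(Mul(-4, 0), Mul(-1, 1)) = Add(0, -1) = -1)
Mul(-17, Add(Add(Mul(-25, Pow(25, -1)), Mul(6, Pow(22, -1))), Function('p')(8))) = Mul(-17, Add(Add(Mul(-25, Pow(25, -1)), Mul(6, Pow(22, -1))), -1)) = Mul(-17, Add(Add(Mul(-25, Rational(1, 25)), Mul(6, Rational(1, 22))), -1)) = Mul(-17, Add(Add(-1, Rational(3, 11)), -1)) = Mul(-17, Add(Rational(-8, 11), -1)) = Mul(-17, Rational(-19, 11)) = Rational(323, 11)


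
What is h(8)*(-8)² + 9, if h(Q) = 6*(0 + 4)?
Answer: 1545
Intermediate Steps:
h(Q) = 24 (h(Q) = 6*4 = 24)
h(8)*(-8)² + 9 = 24*(-8)² + 9 = 24*64 + 9 = 1536 + 9 = 1545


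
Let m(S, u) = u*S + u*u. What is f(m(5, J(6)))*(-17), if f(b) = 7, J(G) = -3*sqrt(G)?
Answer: -119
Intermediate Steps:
m(S, u) = u**2 + S*u (m(S, u) = S*u + u**2 = u**2 + S*u)
f(m(5, J(6)))*(-17) = 7*(-17) = -119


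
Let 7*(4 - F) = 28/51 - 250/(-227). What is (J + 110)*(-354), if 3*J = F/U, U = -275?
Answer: -34710805424/891429 ≈ -38938.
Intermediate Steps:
F = 305050/81039 (F = 4 - (28/51 - 250/(-227))/7 = 4 - (28*(1/51) - 250*(-1/227))/7 = 4 - (28/51 + 250/227)/7 = 4 - 1/7*19106/11577 = 4 - 19106/81039 = 305050/81039 ≈ 3.7642)
J = -12202/2674287 (J = ((305050/81039)/(-275))/3 = ((305050/81039)*(-1/275))/3 = (1/3)*(-12202/891429) = -12202/2674287 ≈ -0.0045627)
(J + 110)*(-354) = (-12202/2674287 + 110)*(-354) = (294159368/2674287)*(-354) = -34710805424/891429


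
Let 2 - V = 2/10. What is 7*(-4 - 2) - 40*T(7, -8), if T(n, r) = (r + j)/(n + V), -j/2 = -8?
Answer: -862/11 ≈ -78.364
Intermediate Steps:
V = 9/5 (V = 2 - 2/10 = 2 - 1*1/5 = 2 - 1/5 = 9/5 ≈ 1.8000)
j = 16 (j = -2*(-8) = 16)
T(n, r) = (16 + r)/(9/5 + n) (T(n, r) = (r + 16)/(n + 9/5) = (16 + r)/(9/5 + n))
7*(-4 - 2) - 40*T(7, -8) = 7*(-4 - 2) - 200*(16 - 8)/(9 + 5*7) = 7*(-6) - 200*8/(9 + 35) = -42 - 200*8/44 = -42 - 40*10/11 = -42 - 400/11 = -862/11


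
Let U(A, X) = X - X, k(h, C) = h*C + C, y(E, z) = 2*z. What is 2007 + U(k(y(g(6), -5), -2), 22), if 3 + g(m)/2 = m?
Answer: 2007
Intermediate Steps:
g(m) = -6 + 2*m
k(h, C) = C + C*h (k(h, C) = C*h + C = C + C*h)
U(A, X) = 0
2007 + U(k(y(g(6), -5), -2), 22) = 2007 + 0 = 2007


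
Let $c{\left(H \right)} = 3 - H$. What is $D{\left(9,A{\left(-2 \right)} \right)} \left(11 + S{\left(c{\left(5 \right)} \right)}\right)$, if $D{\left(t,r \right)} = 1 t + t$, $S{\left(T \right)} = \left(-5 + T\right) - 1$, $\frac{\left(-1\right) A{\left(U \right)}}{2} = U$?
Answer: $54$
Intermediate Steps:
$A{\left(U \right)} = - 2 U$
$S{\left(T \right)} = -6 + T$
$D{\left(t,r \right)} = 2 t$ ($D{\left(t,r \right)} = t + t = 2 t$)
$D{\left(9,A{\left(-2 \right)} \right)} \left(11 + S{\left(c{\left(5 \right)} \right)}\right) = 2 \cdot 9 \left(11 + \left(-6 + \left(3 - 5\right)\right)\right) = 18 \left(11 + \left(-6 + \left(3 - 5\right)\right)\right) = 18 \left(11 - 8\right) = 18 \cdot 3 = 54$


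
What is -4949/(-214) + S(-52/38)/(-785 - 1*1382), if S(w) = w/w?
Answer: 10724269/463738 ≈ 23.126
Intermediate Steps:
S(w) = 1
-4949/(-214) + S(-52/38)/(-785 - 1*1382) = -4949/(-214) + 1/(-785 - 1*1382) = -4949*(-1/214) + 1/(-785 - 1382) = 4949/214 + 1/(-2167) = 4949/214 + 1*(-1/2167) = 4949/214 - 1/2167 = 10724269/463738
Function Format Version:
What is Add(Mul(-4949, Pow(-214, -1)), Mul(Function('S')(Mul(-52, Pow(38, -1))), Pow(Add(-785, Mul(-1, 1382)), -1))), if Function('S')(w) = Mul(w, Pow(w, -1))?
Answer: Rational(10724269, 463738) ≈ 23.126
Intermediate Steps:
Function('S')(w) = 1
Add(Mul(-4949, Pow(-214, -1)), Mul(Function('S')(Mul(-52, Pow(38, -1))), Pow(Add(-785, Mul(-1, 1382)), -1))) = Add(Mul(-4949, Pow(-214, -1)), Mul(1, Pow(Add(-785, Mul(-1, 1382)), -1))) = Add(Mul(-4949, Rational(-1, 214)), Mul(1, Pow(Add(-785, -1382), -1))) = Add(Rational(4949, 214), Mul(1, Pow(-2167, -1))) = Add(Rational(4949, 214), Mul(1, Rational(-1, 2167))) = Add(Rational(4949, 214), Rational(-1, 2167)) = Rational(10724269, 463738)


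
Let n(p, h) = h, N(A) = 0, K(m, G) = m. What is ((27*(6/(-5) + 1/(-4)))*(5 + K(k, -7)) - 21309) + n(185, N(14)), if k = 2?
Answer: -431661/20 ≈ -21583.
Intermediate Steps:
((27*(6/(-5) + 1/(-4)))*(5 + K(k, -7)) - 21309) + n(185, N(14)) = ((27*(6/(-5) + 1/(-4)))*(5 + 2) - 21309) + 0 = ((27*(6*(-1/5) + 1*(-1/4)))*7 - 21309) + 0 = ((27*(-6/5 - 1/4))*7 - 21309) + 0 = ((27*(-29/20))*7 - 21309) + 0 = (-783/20*7 - 21309) + 0 = (-5481/20 - 21309) + 0 = -431661/20 + 0 = -431661/20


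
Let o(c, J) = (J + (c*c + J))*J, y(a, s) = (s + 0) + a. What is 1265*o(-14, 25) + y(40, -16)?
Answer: 7779774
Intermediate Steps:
y(a, s) = a + s (y(a, s) = s + a = a + s)
o(c, J) = J*(c² + 2*J) (o(c, J) = (J + (c² + J))*J = (J + (J + c²))*J = (c² + 2*J)*J = J*(c² + 2*J))
1265*o(-14, 25) + y(40, -16) = 1265*(25*((-14)² + 2*25)) + (40 - 16) = 1265*(25*(196 + 50)) + 24 = 1265*(25*246) + 24 = 1265*6150 + 24 = 7779750 + 24 = 7779774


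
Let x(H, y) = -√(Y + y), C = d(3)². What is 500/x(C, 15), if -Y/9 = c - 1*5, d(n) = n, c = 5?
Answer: -100*√15/3 ≈ -129.10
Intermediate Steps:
C = 9 (C = 3² = 9)
Y = 0 (Y = -9*(5 - 1*5) = -9*(5 - 5) = -9*0 = 0)
x(H, y) = -√y (x(H, y) = -√(0 + y) = -√y)
500/x(C, 15) = 500/((-√15)) = 500*(-√15/15) = -100*√15/3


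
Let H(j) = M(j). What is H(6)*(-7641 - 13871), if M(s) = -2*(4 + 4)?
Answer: 344192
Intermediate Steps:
M(s) = -16 (M(s) = -2*8 = -16)
H(j) = -16
H(6)*(-7641 - 13871) = -16*(-7641 - 13871) = -16*(-21512) = 344192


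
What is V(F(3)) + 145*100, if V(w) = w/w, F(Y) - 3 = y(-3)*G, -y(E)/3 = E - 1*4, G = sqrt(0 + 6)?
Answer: 14501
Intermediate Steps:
G = sqrt(6) ≈ 2.4495
y(E) = 12 - 3*E (y(E) = -3*(E - 1*4) = -3*(E - 4) = -3*(-4 + E) = 12 - 3*E)
F(Y) = 3 + 21*sqrt(6) (F(Y) = 3 + (12 - 3*(-3))*sqrt(6) = 3 + (12 + 9)*sqrt(6) = 3 + 21*sqrt(6))
V(w) = 1
V(F(3)) + 145*100 = 1 + 145*100 = 1 + 14500 = 14501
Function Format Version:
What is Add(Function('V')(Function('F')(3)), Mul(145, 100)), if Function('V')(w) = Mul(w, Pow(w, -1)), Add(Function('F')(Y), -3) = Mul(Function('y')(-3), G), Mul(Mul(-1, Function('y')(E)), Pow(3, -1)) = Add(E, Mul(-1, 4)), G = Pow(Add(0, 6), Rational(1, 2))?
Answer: 14501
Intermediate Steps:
G = Pow(6, Rational(1, 2)) ≈ 2.4495
Function('y')(E) = Add(12, Mul(-3, E)) (Function('y')(E) = Mul(-3, Add(E, Mul(-1, 4))) = Mul(-3, Add(E, -4)) = Mul(-3, Add(-4, E)) = Add(12, Mul(-3, E)))
Function('F')(Y) = Add(3, Mul(21, Pow(6, Rational(1, 2)))) (Function('F')(Y) = Add(3, Mul(Add(12, Mul(-3, -3)), Pow(6, Rational(1, 2)))) = Add(3, Mul(Add(12, 9), Pow(6, Rational(1, 2)))) = Add(3, Mul(21, Pow(6, Rational(1, 2)))))
Function('V')(w) = 1
Add(Function('V')(Function('F')(3)), Mul(145, 100)) = Add(1, Mul(145, 100)) = Add(1, 14500) = 14501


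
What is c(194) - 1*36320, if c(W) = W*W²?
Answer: 7265064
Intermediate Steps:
c(W) = W³
c(194) - 1*36320 = 194³ - 1*36320 = 7301384 - 36320 = 7265064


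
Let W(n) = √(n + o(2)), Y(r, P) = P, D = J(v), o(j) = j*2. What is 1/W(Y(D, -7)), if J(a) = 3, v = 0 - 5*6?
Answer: -I*√3/3 ≈ -0.57735*I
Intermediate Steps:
o(j) = 2*j
v = -30 (v = 0 - 30 = -30)
D = 3
W(n) = √(4 + n) (W(n) = √(n + 2*2) = √(n + 4) = √(4 + n))
1/W(Y(D, -7)) = 1/(√(4 - 7)) = 1/(√(-3)) = 1/(I*√3) = -I*√3/3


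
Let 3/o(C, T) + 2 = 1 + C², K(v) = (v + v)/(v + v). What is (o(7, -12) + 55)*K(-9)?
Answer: 881/16 ≈ 55.063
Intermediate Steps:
K(v) = 1 (K(v) = (2*v)/((2*v)) = (2*v)*(1/(2*v)) = 1)
o(C, T) = 3/(-1 + C²) (o(C, T) = 3/(-2 + (1 + C²)) = 3/(-1 + C²))
(o(7, -12) + 55)*K(-9) = (3/(-1 + 7²) + 55)*1 = (3/(-1 + 49) + 55)*1 = (3/48 + 55)*1 = (3*(1/48) + 55)*1 = (1/16 + 55)*1 = (881/16)*1 = 881/16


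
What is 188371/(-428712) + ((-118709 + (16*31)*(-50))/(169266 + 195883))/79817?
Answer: -5490152729093351/12494853139309896 ≈ -0.43939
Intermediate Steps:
188371/(-428712) + ((-118709 + (16*31)*(-50))/(169266 + 195883))/79817 = 188371*(-1/428712) + ((-118709 + 496*(-50))/365149)*(1/79817) = -188371/428712 + ((-118709 - 24800)*(1/365149))*(1/79817) = -188371/428712 - 143509*1/365149*(1/79817) = -188371/428712 - 143509/365149*1/79817 = -188371/428712 - 143509/29145097733 = -5490152729093351/12494853139309896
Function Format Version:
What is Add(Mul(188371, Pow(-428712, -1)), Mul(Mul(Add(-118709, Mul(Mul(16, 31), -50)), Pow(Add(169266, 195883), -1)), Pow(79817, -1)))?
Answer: Rational(-5490152729093351, 12494853139309896) ≈ -0.43939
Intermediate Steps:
Add(Mul(188371, Pow(-428712, -1)), Mul(Mul(Add(-118709, Mul(Mul(16, 31), -50)), Pow(Add(169266, 195883), -1)), Pow(79817, -1))) = Add(Mul(188371, Rational(-1, 428712)), Mul(Mul(Add(-118709, Mul(496, -50)), Pow(365149, -1)), Rational(1, 79817))) = Add(Rational(-188371, 428712), Mul(Mul(Add(-118709, -24800), Rational(1, 365149)), Rational(1, 79817))) = Add(Rational(-188371, 428712), Mul(Mul(-143509, Rational(1, 365149)), Rational(1, 79817))) = Add(Rational(-188371, 428712), Mul(Rational(-143509, 365149), Rational(1, 79817))) = Add(Rational(-188371, 428712), Rational(-143509, 29145097733)) = Rational(-5490152729093351, 12494853139309896)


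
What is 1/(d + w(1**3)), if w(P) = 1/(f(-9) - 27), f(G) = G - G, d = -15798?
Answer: -27/426547 ≈ -6.3299e-5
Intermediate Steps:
f(G) = 0
w(P) = -1/27 (w(P) = 1/(0 - 27) = 1/(-27) = -1/27)
1/(d + w(1**3)) = 1/(-15798 - 1/27) = 1/(-426547/27) = -27/426547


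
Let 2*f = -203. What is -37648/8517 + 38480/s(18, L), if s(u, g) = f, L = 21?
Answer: -663110864/1728951 ≈ -383.53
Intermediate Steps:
f = -203/2 (f = (½)*(-203) = -203/2 ≈ -101.50)
s(u, g) = -203/2
-37648/8517 + 38480/s(18, L) = -37648/8517 + 38480/(-203/2) = -37648*1/8517 + 38480*(-2/203) = -37648/8517 - 76960/203 = -663110864/1728951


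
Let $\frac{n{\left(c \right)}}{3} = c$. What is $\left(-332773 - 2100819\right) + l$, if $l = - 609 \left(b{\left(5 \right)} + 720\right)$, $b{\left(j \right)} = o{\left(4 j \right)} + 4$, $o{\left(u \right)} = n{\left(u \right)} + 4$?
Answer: $-2913484$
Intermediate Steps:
$n{\left(c \right)} = 3 c$
$o{\left(u \right)} = 4 + 3 u$ ($o{\left(u \right)} = 3 u + 4 = 4 + 3 u$)
$b{\left(j \right)} = 8 + 12 j$ ($b{\left(j \right)} = \left(4 + 3 \cdot 4 j\right) + 4 = \left(4 + 12 j\right) + 4 = 8 + 12 j$)
$l = -479892$ ($l = - 609 \left(\left(8 + 12 \cdot 5\right) + 720\right) = - 609 \left(\left(8 + 60\right) + 720\right) = - 609 \left(68 + 720\right) = \left(-609\right) 788 = -479892$)
$\left(-332773 - 2100819\right) + l = \left(-332773 - 2100819\right) - 479892 = -2433592 - 479892 = -2913484$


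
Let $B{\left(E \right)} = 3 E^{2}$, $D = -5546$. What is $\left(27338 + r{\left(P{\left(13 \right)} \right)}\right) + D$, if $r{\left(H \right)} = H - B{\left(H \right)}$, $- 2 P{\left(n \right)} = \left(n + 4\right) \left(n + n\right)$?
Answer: $-124952$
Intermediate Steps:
$P{\left(n \right)} = - n \left(4 + n\right)$ ($P{\left(n \right)} = - \frac{\left(n + 4\right) \left(n + n\right)}{2} = - \frac{\left(4 + n\right) 2 n}{2} = - \frac{2 n \left(4 + n\right)}{2} = - n \left(4 + n\right)$)
$r{\left(H \right)} = H - 3 H^{2}$
$\left(27338 + r{\left(P{\left(13 \right)} \right)}\right) + D = \left(27338 + \left(-1\right) 13 \left(4 + 13\right) \left(1 - 3 \left(\left(-1\right) 13 \left(4 + 13\right)\right)\right)\right) - 5546 = \left(27338 + \left(-1\right) 13 \cdot 17 \left(1 - 3 \left(\left(-1\right) 13 \cdot 17\right)\right)\right) - 5546 = \left(27338 - 221 \left(1 - -663\right)\right) - 5546 = \left(27338 - 221 \left(1 + 663\right)\right) - 5546 = \left(27338 - 146744\right) - 5546 = -119406 - 5546 = -124952$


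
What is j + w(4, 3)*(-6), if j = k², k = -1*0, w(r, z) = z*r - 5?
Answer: -42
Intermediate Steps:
w(r, z) = -5 + r*z (w(r, z) = r*z - 5 = -5 + r*z)
k = 0
j = 0 (j = 0² = 0)
j + w(4, 3)*(-6) = 0 + (-5 + 4*3)*(-6) = 0 + (-5 + 12)*(-6) = 0 + 7*(-6) = 0 - 42 = -42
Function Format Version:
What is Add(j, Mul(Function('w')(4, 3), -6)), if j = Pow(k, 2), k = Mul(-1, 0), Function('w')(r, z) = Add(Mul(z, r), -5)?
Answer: -42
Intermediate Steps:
Function('w')(r, z) = Add(-5, Mul(r, z)) (Function('w')(r, z) = Add(Mul(r, z), -5) = Add(-5, Mul(r, z)))
k = 0
j = 0 (j = Pow(0, 2) = 0)
Add(j, Mul(Function('w')(4, 3), -6)) = Add(0, Mul(Add(-5, Mul(4, 3)), -6)) = Add(0, Mul(Add(-5, 12), -6)) = Add(0, Mul(7, -6)) = Add(0, -42) = -42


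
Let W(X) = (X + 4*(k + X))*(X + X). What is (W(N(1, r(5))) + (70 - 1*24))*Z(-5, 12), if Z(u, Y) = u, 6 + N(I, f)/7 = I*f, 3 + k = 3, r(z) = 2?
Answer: -39430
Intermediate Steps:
k = 0 (k = -3 + 3 = 0)
N(I, f) = -42 + 7*I*f (N(I, f) = -42 + 7*(I*f) = -42 + 7*I*f)
W(X) = 10*X² (W(X) = (X + 4*(0 + X))*(X + X) = (X + 4*X)*(2*X) = (5*X)*(2*X) = 10*X²)
(W(N(1, r(5))) + (70 - 1*24))*Z(-5, 12) = (10*(-42 + 7*1*2)² + (70 - 1*24))*(-5) = (10*(-42 + 14)² + (70 - 24))*(-5) = (10*(-28)² + 46)*(-5) = (10*784 + 46)*(-5) = (7840 + 46)*(-5) = 7886*(-5) = -39430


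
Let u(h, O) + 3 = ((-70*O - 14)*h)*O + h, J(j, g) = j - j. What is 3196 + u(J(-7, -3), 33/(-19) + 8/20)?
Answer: 3193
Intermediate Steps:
J(j, g) = 0
u(h, O) = -3 + h + O*h*(-14 - 70*O) (u(h, O) = -3 + (((-70*O - 14)*h)*O + h) = -3 + (((-14 - 70*O)*h)*O + h) = -3 + ((h*(-14 - 70*O))*O + h) = -3 + (O*h*(-14 - 70*O) + h) = -3 + (h + O*h*(-14 - 70*O)) = -3 + h + O*h*(-14 - 70*O))
3196 + u(J(-7, -3), 33/(-19) + 8/20) = 3196 + (-3 + 0 - 70*0*(33/(-19) + 8/20)² - 14*(33/(-19) + 8/20)*0) = 3196 + (-3 + 0 - 70*0*(33*(-1/19) + 8*(1/20))² - 14*(33*(-1/19) + 8*(1/20))*0) = 3196 + (-3 + 0 - 70*0*(-33/19 + ⅖)² - 14*(-33/19 + ⅖)*0) = 3196 + (-3 + 0 - 70*0*(-127/95)² - 14*(-127/95)*0) = 3196 + (-3 + 0 - 70*0*16129/9025 + 0) = 3196 + (-3 + 0 + 0 + 0) = 3196 - 3 = 3193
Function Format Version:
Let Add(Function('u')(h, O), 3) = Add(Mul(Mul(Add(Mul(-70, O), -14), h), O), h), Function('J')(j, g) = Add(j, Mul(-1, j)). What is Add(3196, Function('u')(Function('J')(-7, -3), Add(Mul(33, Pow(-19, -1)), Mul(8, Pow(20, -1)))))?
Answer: 3193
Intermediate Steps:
Function('J')(j, g) = 0
Function('u')(h, O) = Add(-3, h, Mul(O, h, Add(-14, Mul(-70, O)))) (Function('u')(h, O) = Add(-3, Add(Mul(Mul(Add(Mul(-70, O), -14), h), O), h)) = Add(-3, Add(Mul(Mul(Add(-14, Mul(-70, O)), h), O), h)) = Add(-3, Add(Mul(Mul(h, Add(-14, Mul(-70, O))), O), h)) = Add(-3, Add(Mul(O, h, Add(-14, Mul(-70, O))), h)) = Add(-3, Add(h, Mul(O, h, Add(-14, Mul(-70, O))))) = Add(-3, h, Mul(O, h, Add(-14, Mul(-70, O)))))
Add(3196, Function('u')(Function('J')(-7, -3), Add(Mul(33, Pow(-19, -1)), Mul(8, Pow(20, -1))))) = Add(3196, Add(-3, 0, Mul(-70, 0, Pow(Add(Mul(33, Pow(-19, -1)), Mul(8, Pow(20, -1))), 2)), Mul(-14, Add(Mul(33, Pow(-19, -1)), Mul(8, Pow(20, -1))), 0))) = Add(3196, Add(-3, 0, Mul(-70, 0, Pow(Add(Mul(33, Rational(-1, 19)), Mul(8, Rational(1, 20))), 2)), Mul(-14, Add(Mul(33, Rational(-1, 19)), Mul(8, Rational(1, 20))), 0))) = Add(3196, Add(-3, 0, Mul(-70, 0, Pow(Add(Rational(-33, 19), Rational(2, 5)), 2)), Mul(-14, Add(Rational(-33, 19), Rational(2, 5)), 0))) = Add(3196, Add(-3, 0, Mul(-70, 0, Pow(Rational(-127, 95), 2)), Mul(-14, Rational(-127, 95), 0))) = Add(3196, Add(-3, 0, Mul(-70, 0, Rational(16129, 9025)), 0)) = Add(3196, Add(-3, 0, 0, 0)) = Add(3196, -3) = 3193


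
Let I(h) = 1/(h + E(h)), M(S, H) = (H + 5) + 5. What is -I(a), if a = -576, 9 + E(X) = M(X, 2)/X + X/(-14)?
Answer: 336/182743 ≈ 0.0018386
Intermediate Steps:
M(S, H) = 10 + H (M(S, H) = (5 + H) + 5 = 10 + H)
E(X) = -9 + 12/X - X/14 (E(X) = -9 + ((10 + 2)/X + X/(-14)) = -9 + (12/X + X*(-1/14)) = -9 + (12/X - X/14) = -9 + 12/X - X/14)
I(h) = 1/(-9 + 12/h + 13*h/14) (I(h) = 1/(h + (-9 + 12/h - h/14)) = 1/(-9 + 12/h + 13*h/14))
-I(a) = -14*(-576)/(168 - 576*(-126 + 13*(-576))) = -14*(-576)/(168 - 576*(-126 - 7488)) = -14*(-576)/(168 - 576*(-7614)) = -14*(-576)/(168 + 4385664) = -14*(-576)/4385832 = -1*(-336/182743) = 336/182743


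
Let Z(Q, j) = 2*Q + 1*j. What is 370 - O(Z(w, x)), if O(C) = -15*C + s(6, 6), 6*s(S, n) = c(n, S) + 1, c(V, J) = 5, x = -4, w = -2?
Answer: 249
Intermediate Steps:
s(S, n) = 1 (s(S, n) = (5 + 1)/6 = (⅙)*6 = 1)
Z(Q, j) = j + 2*Q (Z(Q, j) = 2*Q + j = j + 2*Q)
O(C) = 1 - 15*C (O(C) = -15*C + 1 = 1 - 15*C)
370 - O(Z(w, x)) = 370 - (1 - 15*(-4 + 2*(-2))) = 370 - (1 - 15*(-4 - 4)) = 370 - (1 - 15*(-8)) = 370 - (1 + 120) = 370 - 1*121 = 370 - 121 = 249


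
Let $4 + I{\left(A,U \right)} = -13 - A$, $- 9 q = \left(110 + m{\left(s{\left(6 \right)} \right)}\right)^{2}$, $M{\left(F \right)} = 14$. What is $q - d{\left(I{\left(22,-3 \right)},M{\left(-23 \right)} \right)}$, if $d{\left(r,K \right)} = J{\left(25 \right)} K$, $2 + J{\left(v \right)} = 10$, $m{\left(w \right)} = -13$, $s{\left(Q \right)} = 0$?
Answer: $- \frac{10417}{9} \approx -1157.4$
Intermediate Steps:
$J{\left(v \right)} = 8$ ($J{\left(v \right)} = -2 + 10 = 8$)
$q = - \frac{9409}{9}$ ($q = - \frac{\left(110 - 13\right)^{2}}{9} = - \frac{97^{2}}{9} = \left(- \frac{1}{9}\right) 9409 = - \frac{9409}{9} \approx -1045.4$)
$I{\left(A,U \right)} = -17 - A$ ($I{\left(A,U \right)} = -4 - \left(13 + A\right) = -17 - A$)
$d{\left(r,K \right)} = 8 K$
$q - d{\left(I{\left(22,-3 \right)},M{\left(-23 \right)} \right)} = - \frac{9409}{9} - 8 \cdot 14 = - \frac{9409}{9} - 112 = - \frac{10417}{9}$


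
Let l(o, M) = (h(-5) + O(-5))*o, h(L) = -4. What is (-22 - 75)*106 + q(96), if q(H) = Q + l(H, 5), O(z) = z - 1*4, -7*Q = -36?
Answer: -80674/7 ≈ -11525.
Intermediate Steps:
Q = 36/7 (Q = -⅐*(-36) = 36/7 ≈ 5.1429)
O(z) = -4 + z (O(z) = z - 4 = -4 + z)
l(o, M) = -13*o (l(o, M) = (-4 + (-4 - 5))*o = (-4 - 9)*o = -13*o)
q(H) = 36/7 - 13*H
(-22 - 75)*106 + q(96) = (-22 - 75)*106 + (36/7 - 13*96) = -97*106 + (36/7 - 1248) = -10282 - 8700/7 = -80674/7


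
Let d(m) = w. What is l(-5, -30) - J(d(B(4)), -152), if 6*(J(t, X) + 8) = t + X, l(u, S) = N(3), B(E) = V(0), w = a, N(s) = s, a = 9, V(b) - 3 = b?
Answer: 209/6 ≈ 34.833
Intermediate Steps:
V(b) = 3 + b
w = 9
B(E) = 3 (B(E) = 3 + 0 = 3)
l(u, S) = 3
d(m) = 9
J(t, X) = -8 + X/6 + t/6 (J(t, X) = -8 + (t + X)/6 = -8 + (X + t)/6 = -8 + (X/6 + t/6) = -8 + X/6 + t/6)
l(-5, -30) - J(d(B(4)), -152) = 3 - (-8 + (1/6)*(-152) + (1/6)*9) = 3 - (-8 - 76/3 + 3/2) = 3 - 1*(-191/6) = 3 + 191/6 = 209/6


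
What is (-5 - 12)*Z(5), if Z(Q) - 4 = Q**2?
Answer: -493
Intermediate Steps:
Z(Q) = 4 + Q**2
(-5 - 12)*Z(5) = (-5 - 12)*(4 + 5**2) = -17*(4 + 25) = -17*29 = -493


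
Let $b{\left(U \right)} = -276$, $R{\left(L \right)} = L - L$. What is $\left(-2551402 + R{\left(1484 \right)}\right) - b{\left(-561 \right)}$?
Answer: $-2551126$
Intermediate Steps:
$R{\left(L \right)} = 0$
$\left(-2551402 + R{\left(1484 \right)}\right) - b{\left(-561 \right)} = \left(-2551402 + 0\right) - -276 = -2551402 + 276 = -2551126$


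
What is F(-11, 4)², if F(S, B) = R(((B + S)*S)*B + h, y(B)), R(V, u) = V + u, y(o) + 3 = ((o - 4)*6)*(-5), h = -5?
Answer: 90000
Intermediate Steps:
y(o) = 117 - 30*o (y(o) = -3 + ((o - 4)*6)*(-5) = -3 + ((-4 + o)*6)*(-5) = -3 + (-24 + 6*o)*(-5) = -3 + (120 - 30*o) = 117 - 30*o)
F(S, B) = 112 - 30*B + B*S*(B + S) (F(S, B) = (((B + S)*S)*B - 5) + (117 - 30*B) = ((S*(B + S))*B - 5) + (117 - 30*B) = (B*S*(B + S) - 5) + (117 - 30*B) = (-5 + B*S*(B + S)) + (117 - 30*B) = 112 - 30*B + B*S*(B + S))
F(-11, 4)² = (112 - 30*4 + 4*(-11)² - 11*4²)² = (112 - 120 + 4*121 - 11*16)² = (112 - 120 + 484 - 176)² = 300² = 90000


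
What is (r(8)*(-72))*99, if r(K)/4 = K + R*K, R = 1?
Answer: -456192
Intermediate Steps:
r(K) = 8*K (r(K) = 4*(K + 1*K) = 4*(K + K) = 4*(2*K) = 8*K)
(r(8)*(-72))*99 = ((8*8)*(-72))*99 = (64*(-72))*99 = -4608*99 = -456192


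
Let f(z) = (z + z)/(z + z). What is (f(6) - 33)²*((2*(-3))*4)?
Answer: -24576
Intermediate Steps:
f(z) = 1 (f(z) = (2*z)/((2*z)) = (2*z)*(1/(2*z)) = 1)
(f(6) - 33)²*((2*(-3))*4) = (1 - 33)²*((2*(-3))*4) = (-32)²*(-6*4) = 1024*(-24) = -24576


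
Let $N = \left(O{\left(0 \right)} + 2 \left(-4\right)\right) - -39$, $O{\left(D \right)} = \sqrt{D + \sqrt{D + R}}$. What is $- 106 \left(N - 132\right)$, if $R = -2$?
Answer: $10706 - 106 \sqrt[4]{2} \sqrt{i} \approx 10617.0 - 89.135 i$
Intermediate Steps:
$O{\left(D \right)} = \sqrt{D + \sqrt{-2 + D}}$ ($O{\left(D \right)} = \sqrt{D + \sqrt{D - 2}} = \sqrt{D + \sqrt{-2 + D}}$)
$N = 31 + \sqrt[4]{2} \sqrt{i}$ ($N = \left(\sqrt{0 + \sqrt{-2 + 0}} + 2 \left(-4\right)\right) - -39 = \left(\sqrt{0 + \sqrt{-2}} - 8\right) + 39 = \left(\sqrt{0 + i \sqrt{2}} - 8\right) + 39 = \left(\sqrt{i \sqrt{2}} - 8\right) + 39 = \left(\sqrt[4]{2} \sqrt{i} - 8\right) + 39 = \left(-8 + \sqrt[4]{2} \sqrt{i}\right) + 39 = 31 + \sqrt[4]{2} \sqrt{i} \approx 31.841 + 0.8409 i$)
$- 106 \left(N - 132\right) = - 106 \left(\left(31 + \sqrt[4]{2} \sqrt{i}\right) - 132\right) = - 106 \left(-101 + \sqrt[4]{2} \sqrt{i}\right) = 10706 - 106 \sqrt[4]{2} \sqrt{i}$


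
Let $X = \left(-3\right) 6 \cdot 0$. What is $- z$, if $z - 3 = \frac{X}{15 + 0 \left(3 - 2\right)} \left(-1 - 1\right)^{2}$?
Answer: $-3$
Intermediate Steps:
$X = 0$ ($X = \left(-18\right) 0 = 0$)
$z = 3$ ($z = 3 + \frac{1}{15 + 0 \left(3 - 2\right)} 0 \left(-1 - 1\right)^{2} = 3 + \frac{1}{15 + 0 \cdot 1} \cdot 0 \left(-2\right)^{2} = 3 + \frac{1}{15 + 0} \cdot 0 \cdot 4 = 3 + \frac{1}{15} \cdot 0 \cdot 4 = 3 + 0 \cdot 4 = 3 + 0 = 3$)
$- z = \left(-1\right) 3 = -3$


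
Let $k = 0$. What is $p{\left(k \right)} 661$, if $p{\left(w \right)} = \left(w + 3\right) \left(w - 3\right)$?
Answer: $-5949$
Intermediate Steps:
$p{\left(w \right)} = \left(-3 + w\right) \left(3 + w\right)$ ($p{\left(w \right)} = \left(3 + w\right) \left(-3 + w\right) = \left(-3 + w\right) \left(3 + w\right)$)
$p{\left(k \right)} 661 = \left(-9 + 0^{2}\right) 661 = \left(-9 + 0\right) 661 = \left(-9\right) 661 = -5949$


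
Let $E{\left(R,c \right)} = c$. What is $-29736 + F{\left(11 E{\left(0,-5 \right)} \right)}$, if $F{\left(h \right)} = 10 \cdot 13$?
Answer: $-29606$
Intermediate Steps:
$F{\left(h \right)} = 130$
$-29736 + F{\left(11 E{\left(0,-5 \right)} \right)} = -29736 + 130 = -29606$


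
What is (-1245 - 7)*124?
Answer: -155248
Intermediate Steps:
(-1245 - 7)*124 = -1252*124 = -155248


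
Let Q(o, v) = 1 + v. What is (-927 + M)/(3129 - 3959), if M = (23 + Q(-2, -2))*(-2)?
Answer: 971/830 ≈ 1.1699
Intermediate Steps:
M = -44 (M = (23 + (1 - 2))*(-2) = (23 - 1)*(-2) = 22*(-2) = -44)
(-927 + M)/(3129 - 3959) = (-927 - 44)/(3129 - 3959) = -971/(-830) = -971*(-1/830) = 971/830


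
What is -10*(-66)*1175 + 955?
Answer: 776455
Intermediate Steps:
-10*(-66)*1175 + 955 = 660*1175 + 955 = 775500 + 955 = 776455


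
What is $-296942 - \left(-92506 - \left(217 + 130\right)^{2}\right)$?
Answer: $-84027$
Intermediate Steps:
$-296942 - \left(-92506 - \left(217 + 130\right)^{2}\right) = -296942 + \left(347^{2} + 92506\right) = -296942 + \left(120409 + 92506\right) = -296942 + 212915 = -84027$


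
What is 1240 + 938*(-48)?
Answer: -43784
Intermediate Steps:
1240 + 938*(-48) = 1240 - 45024 = -43784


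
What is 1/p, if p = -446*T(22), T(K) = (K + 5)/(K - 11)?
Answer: -11/12042 ≈ -0.00091347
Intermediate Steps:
T(K) = (5 + K)/(-11 + K)
p = -12042/11 (p = -446*(5 + 22)/(-11 + 22) = -446*27/11 = -12042/11 ≈ -1094.7)
1/p = 1/(-12042/11) = -11/12042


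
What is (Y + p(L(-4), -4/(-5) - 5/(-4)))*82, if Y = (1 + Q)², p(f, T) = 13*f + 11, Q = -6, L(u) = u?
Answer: -1312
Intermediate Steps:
p(f, T) = 11 + 13*f
Y = 25 (Y = (1 - 6)² = (-5)² = 25)
(Y + p(L(-4), -4/(-5) - 5/(-4)))*82 = (25 + (11 + 13*(-4)))*82 = (25 + (11 - 52))*82 = (25 - 41)*82 = -16*82 = -1312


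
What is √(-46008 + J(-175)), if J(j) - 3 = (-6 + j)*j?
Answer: I*√14330 ≈ 119.71*I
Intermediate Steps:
J(j) = 3 + j*(-6 + j) (J(j) = 3 + (-6 + j)*j = 3 + j*(-6 + j))
√(-46008 + J(-175)) = √(-46008 + (3 + (-175)² - 6*(-175))) = √(-46008 + (3 + 30625 + 1050)) = √(-46008 + 31678) = √(-14330) = I*√14330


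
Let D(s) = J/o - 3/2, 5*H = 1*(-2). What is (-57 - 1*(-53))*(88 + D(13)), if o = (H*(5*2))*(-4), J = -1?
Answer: -1383/4 ≈ -345.75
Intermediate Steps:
H = -⅖ (H = (1*(-2))/5 = (⅕)*(-2) = -⅖ ≈ -0.40000)
o = 16 (o = -2*2*(-4) = -⅖*10*(-4) = -4*(-4) = 16)
D(s) = -25/16 (D(s) = -1/16 - 3/2 = -25/16)
(-57 - 1*(-53))*(88 + D(13)) = (-57 - 1*(-53))*(88 - 25/16) = (-57 + 53)*(1383/16) = -4*1383/16 = -1383/4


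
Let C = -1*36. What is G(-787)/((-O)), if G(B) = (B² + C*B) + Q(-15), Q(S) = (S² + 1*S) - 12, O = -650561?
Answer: 647899/650561 ≈ 0.99591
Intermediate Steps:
C = -36
Q(S) = -12 + S + S² (Q(S) = (S² + S) - 12 = (S + S²) - 12 = -12 + S + S²)
G(B) = 198 + B² - 36*B (G(B) = (B² - 36*B) + (-12 - 15 + (-15)²) = (B² - 36*B) + (-12 - 15 + 225) = (B² - 36*B) + 198 = 198 + B² - 36*B)
G(-787)/((-O)) = (198 + (-787)² - 36*(-787))/((-1*(-650561))) = (198 + 619369 + 28332)/650561 = 647899*(1/650561) = 647899/650561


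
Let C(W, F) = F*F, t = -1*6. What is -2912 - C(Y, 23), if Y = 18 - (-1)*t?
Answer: -3441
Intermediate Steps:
t = -6
Y = 12 (Y = 18 - (-1)*(-6) = 18 - 1*6 = 18 - 6 = 12)
C(W, F) = F**2
-2912 - C(Y, 23) = -2912 - 1*23**2 = -2912 - 1*529 = -2912 - 529 = -3441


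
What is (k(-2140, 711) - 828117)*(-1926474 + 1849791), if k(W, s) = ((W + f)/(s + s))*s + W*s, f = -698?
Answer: 180287560908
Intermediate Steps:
k(W, s) = -349 + W/2 + W*s (k(W, s) = ((W - 698)/(s + s))*s + W*s = ((-698 + W)/((2*s)))*s + W*s = ((-698 + W)*(1/(2*s)))*s + W*s = ((-698 + W)/(2*s))*s + W*s = (-349 + W/2) + W*s = -349 + W/2 + W*s)
(k(-2140, 711) - 828117)*(-1926474 + 1849791) = ((-349 + (½)*(-2140) - 2140*711) - 828117)*(-1926474 + 1849791) = ((-349 - 1070 - 1521540) - 828117)*(-76683) = (-1522959 - 828117)*(-76683) = -2351076*(-76683) = 180287560908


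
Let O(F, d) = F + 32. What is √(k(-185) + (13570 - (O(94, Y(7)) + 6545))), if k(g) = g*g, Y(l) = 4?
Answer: 2*√10281 ≈ 202.79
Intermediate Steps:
O(F, d) = 32 + F
k(g) = g²
√(k(-185) + (13570 - (O(94, Y(7)) + 6545))) = √((-185)² + (13570 - ((32 + 94) + 6545))) = √(34225 + (13570 - (126 + 6545))) = √(34225 + (13570 - 1*6671)) = √(34225 + (13570 - 6671)) = √(34225 + 6899) = √41124 = 2*√10281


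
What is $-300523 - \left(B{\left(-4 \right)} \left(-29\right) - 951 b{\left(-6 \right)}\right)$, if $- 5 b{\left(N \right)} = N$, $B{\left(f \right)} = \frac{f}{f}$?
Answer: $- \frac{1496764}{5} \approx -2.9935 \cdot 10^{5}$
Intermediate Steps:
$B{\left(f \right)} = 1$
$b{\left(N \right)} = - \frac{N}{5}$
$-300523 - \left(B{\left(-4 \right)} \left(-29\right) - 951 b{\left(-6 \right)}\right) = -300523 - \left(1 \left(-29\right) - 951 \left(\left(- \frac{1}{5}\right) \left(-6\right)\right)\right) = -300523 - \left(-29 - \frac{5706}{5}\right) = -300523 - - \frac{5851}{5} = -300523 + \frac{5851}{5} = - \frac{1496764}{5}$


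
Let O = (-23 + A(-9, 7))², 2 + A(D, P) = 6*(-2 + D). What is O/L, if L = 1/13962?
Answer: 115619322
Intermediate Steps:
A(D, P) = -14 + 6*D (A(D, P) = -2 + 6*(-2 + D) = -2 + (-12 + 6*D) = -14 + 6*D)
L = 1/13962 ≈ 7.1623e-5
O = 8281 (O = (-23 + (-14 + 6*(-9)))² = (-23 + (-14 - 54))² = (-23 - 68)² = (-91)² = 8281)
O/L = 8281/(1/13962) = 8281*13962 = 115619322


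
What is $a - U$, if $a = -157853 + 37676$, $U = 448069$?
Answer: $-568246$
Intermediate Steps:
$a = -120177$
$a - U = -120177 - 448069 = -568246$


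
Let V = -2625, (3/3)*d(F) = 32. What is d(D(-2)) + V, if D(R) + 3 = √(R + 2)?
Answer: -2593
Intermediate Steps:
D(R) = -3 + √(2 + R) (D(R) = -3 + √(R + 2) = -3 + √(2 + R))
d(F) = 32
d(D(-2)) + V = 32 - 2625 = -2593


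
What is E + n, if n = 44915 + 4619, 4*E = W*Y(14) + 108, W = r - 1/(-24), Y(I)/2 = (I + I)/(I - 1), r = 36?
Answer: 7737571/156 ≈ 49600.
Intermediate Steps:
Y(I) = 4*I/(-1 + I) (Y(I) = 2*((I + I)/(I - 1)) = 2*((2*I)/(-1 + I)) = 2*(2*I/(-1 + I)) = 4*I/(-1 + I))
W = 865/24 (W = 36 - 1/(-24) = 36 - 1*(-1/24) = 36 + 1/24 = 865/24 ≈ 36.042)
E = 10267/156 (E = (865*(4*14/(-1 + 14))/24 + 108)/4 = (865*(4*14/13)/24 + 108)/4 = (865*(4*14*(1/13))/24 + 108)/4 = ((865/24)*(56/13) + 108)/4 = (6055/39 + 108)/4 = (¼)*(10267/39) = 10267/156 ≈ 65.814)
n = 49534
E + n = 10267/156 + 49534 = 7737571/156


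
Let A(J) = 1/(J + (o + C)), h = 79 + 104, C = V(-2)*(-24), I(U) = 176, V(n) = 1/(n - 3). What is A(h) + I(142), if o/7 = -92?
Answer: 401451/2281 ≈ 176.00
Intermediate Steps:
o = -644 (o = 7*(-92) = -644)
V(n) = 1/(-3 + n)
C = 24/5 (C = -24/(-3 - 2) = -24/(-5) = -⅕*(-24) = 24/5 ≈ 4.8000)
h = 183
A(J) = 1/(-3196/5 + J) (A(J) = 1/(J + (-644 + 24/5)) = 1/(J - 3196/5) = 1/(-3196/5 + J))
A(h) + I(142) = 5/(-3196 + 5*183) + 176 = 5/(-3196 + 915) + 176 = 5/(-2281) + 176 = 5*(-1/2281) + 176 = -5/2281 + 176 = 401451/2281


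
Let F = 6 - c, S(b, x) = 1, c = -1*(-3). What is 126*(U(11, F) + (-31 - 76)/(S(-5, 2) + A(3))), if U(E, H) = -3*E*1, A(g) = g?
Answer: -15057/2 ≈ -7528.5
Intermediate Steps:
c = 3
F = 3 (F = 6 - 1*3 = 6 - 3 = 3)
U(E, H) = -3*E
126*(U(11, F) + (-31 - 76)/(S(-5, 2) + A(3))) = 126*(-3*11 + (-31 - 76)/(1 + 3)) = 126*(-33 - 107/4) = 126*(-239/4) = -15057/2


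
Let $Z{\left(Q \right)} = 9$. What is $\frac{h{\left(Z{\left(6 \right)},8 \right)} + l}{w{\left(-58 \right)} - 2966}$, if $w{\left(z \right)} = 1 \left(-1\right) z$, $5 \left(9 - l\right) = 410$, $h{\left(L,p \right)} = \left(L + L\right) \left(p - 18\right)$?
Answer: $\frac{253}{2908} \approx 0.087001$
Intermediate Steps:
$h{\left(L,p \right)} = 2 L \left(-18 + p\right)$
$l = -73$ ($l = 9 - 82 = -73$)
$w{\left(z \right)} = - z$
$\frac{h{\left(Z{\left(6 \right)},8 \right)} + l}{w{\left(-58 \right)} - 2966} = \frac{2 \cdot 9 \left(-18 + 8\right) - 73}{\left(-1\right) \left(-58\right) - 2966} = \frac{2 \cdot 9 \left(-10\right) - 73}{58 - 2966} = \frac{-180 - 73}{-2908} = \left(-253\right) \left(- \frac{1}{2908}\right) = \frac{253}{2908}$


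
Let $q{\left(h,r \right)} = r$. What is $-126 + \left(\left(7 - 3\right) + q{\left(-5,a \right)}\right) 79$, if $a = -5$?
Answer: $-205$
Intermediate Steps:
$-126 + \left(\left(7 - 3\right) + q{\left(-5,a \right)}\right) 79 = -126 + \left(\left(7 - 3\right) - 5\right) 79 = -126 + \left(4 - 5\right) 79 = -126 - 79 = -205$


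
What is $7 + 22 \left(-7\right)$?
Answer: $-147$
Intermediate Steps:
$7 + 22 \left(-7\right) = 7 - 154 = -147$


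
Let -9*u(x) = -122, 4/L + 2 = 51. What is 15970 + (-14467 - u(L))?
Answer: 13405/9 ≈ 1489.4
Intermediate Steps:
L = 4/49 (L = 4/(-2 + 51) = 4/49 ≈ 0.081633)
u(x) = 122/9 (u(x) = -⅑*(-122) = 122/9)
15970 + (-14467 - u(L)) = 15970 + (-14467 - 1*122/9) = 15970 + (-14467 - 122/9) = 15970 - 130325/9 = 13405/9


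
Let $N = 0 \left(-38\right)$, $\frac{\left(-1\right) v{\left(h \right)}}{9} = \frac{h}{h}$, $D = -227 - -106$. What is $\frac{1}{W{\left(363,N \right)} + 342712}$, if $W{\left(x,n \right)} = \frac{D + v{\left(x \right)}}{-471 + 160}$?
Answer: $\frac{311}{106583562} \approx 2.9179 \cdot 10^{-6}$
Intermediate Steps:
$D = -121$ ($D = -227 + 106 = -121$)
$v{\left(h \right)} = -9$ ($v{\left(h \right)} = - 9 \frac{h}{h} = \left(-9\right) 1 = -9$)
$N = 0$
$W{\left(x,n \right)} = \frac{130}{311}$ ($W{\left(x,n \right)} = \frac{-121 - 9}{-471 + 160} = - \frac{130}{-311} = \left(-130\right) \left(- \frac{1}{311}\right) = \frac{130}{311}$)
$\frac{1}{W{\left(363,N \right)} + 342712} = \frac{1}{\frac{130}{311} + 342712} = \frac{1}{\frac{106583562}{311}} = \frac{311}{106583562}$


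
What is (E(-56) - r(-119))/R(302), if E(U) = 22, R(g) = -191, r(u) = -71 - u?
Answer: 26/191 ≈ 0.13613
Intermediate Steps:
(E(-56) - r(-119))/R(302) = (22 - (-71 - 1*(-119)))/(-191) = (22 - (-71 + 119))*(-1/191) = (22 - 1*48)*(-1/191) = (22 - 48)*(-1/191) = -26*(-1/191) = 26/191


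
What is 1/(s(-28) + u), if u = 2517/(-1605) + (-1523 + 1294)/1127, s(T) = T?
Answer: -602945/17950528 ≈ -0.033589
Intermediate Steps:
u = -1068068/602945 (u = 2517*(-1/1605) - 229*1/1127 = -839/535 - 229/1127 = -1068068/602945 ≈ -1.7714)
1/(s(-28) + u) = 1/(-28 - 1068068/602945) = 1/(-17950528/602945) = -602945/17950528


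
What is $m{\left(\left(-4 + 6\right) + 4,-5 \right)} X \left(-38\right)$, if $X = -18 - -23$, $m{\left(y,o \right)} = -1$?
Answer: $190$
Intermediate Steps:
$X = 5$ ($X = -18 + 23 = 5$)
$m{\left(\left(-4 + 6\right) + 4,-5 \right)} X \left(-38\right) = \left(-1\right) 5 \left(-38\right) = \left(-5\right) \left(-38\right) = 190$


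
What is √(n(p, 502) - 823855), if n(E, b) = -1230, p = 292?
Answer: I*√825085 ≈ 908.34*I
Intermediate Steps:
√(n(p, 502) - 823855) = √(-1230 - 823855) = √(-825085) = I*√825085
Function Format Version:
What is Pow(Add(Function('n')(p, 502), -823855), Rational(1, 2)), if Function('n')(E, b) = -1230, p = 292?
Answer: Mul(I, Pow(825085, Rational(1, 2))) ≈ Mul(908.34, I)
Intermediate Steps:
Pow(Add(Function('n')(p, 502), -823855), Rational(1, 2)) = Pow(Add(-1230, -823855), Rational(1, 2)) = Pow(-825085, Rational(1, 2)) = Mul(I, Pow(825085, Rational(1, 2)))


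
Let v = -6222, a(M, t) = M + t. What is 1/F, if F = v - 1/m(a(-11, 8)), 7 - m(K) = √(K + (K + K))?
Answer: -360883/2245457581 + 3*I/2245457581 ≈ -0.00016072 + 1.336e-9*I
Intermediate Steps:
m(K) = 7 - √3*√K (m(K) = 7 - √(K + (K + K)) = 7 - √(K + 2*K) = 7 - √(3*K) = 7 - √3*√K)
F = -6222 - (7 + 3*I)/58 (F = -6222 - 1/(7 - √3*√(-11 + 8)) = -6222 - 1/(7 - √3*√(-3)) = -6222 - 1/(7 - √3*I*√3) = -6222 - 1/(7 - 3*I) = -6222 - (7 + 3*I)/58 ≈ -6222.1 - 0.051724*I)
1/F = 1/(-360883/58 - 3*I/58) = 58*(-360883/58 + 3*I/58)/2245457581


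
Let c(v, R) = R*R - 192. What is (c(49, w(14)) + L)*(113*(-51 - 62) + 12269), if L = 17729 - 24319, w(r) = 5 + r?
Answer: 3210500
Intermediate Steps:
c(v, R) = -192 + R² (c(v, R) = R² - 192 = -192 + R²)
L = -6590
(c(49, w(14)) + L)*(113*(-51 - 62) + 12269) = ((-192 + (5 + 14)²) - 6590)*(113*(-51 - 62) + 12269) = ((-192 + 19²) - 6590)*(113*(-113) + 12269) = ((-192 + 361) - 6590)*(-12769 + 12269) = (169 - 6590)*(-500) = -6421*(-500) = 3210500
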